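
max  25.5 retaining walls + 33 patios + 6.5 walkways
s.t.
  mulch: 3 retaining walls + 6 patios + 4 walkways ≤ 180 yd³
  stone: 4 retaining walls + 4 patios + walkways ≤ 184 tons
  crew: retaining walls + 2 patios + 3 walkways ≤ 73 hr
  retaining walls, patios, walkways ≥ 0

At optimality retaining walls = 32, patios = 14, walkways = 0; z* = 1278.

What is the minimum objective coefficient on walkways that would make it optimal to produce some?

14.5

At the optimum: mulch uses 180 of 180 (binding); stone uses 184 of 184 (binding); crew uses 60 of 73 (slack = 13).
Since crew is not tight, its dual is 0.
Dual feasibility on the basic columns requires 3·y_mulch + 4·y_stone = 25.5, 6·y_mulch + 4·y_stone = 33.
Solving: y_mulch = 2.5, y_stone = 4.5.
walkways enters the basis when its profit ≥ yᵀa₃ = 2.5·4 + 4.5·1 = 14.5.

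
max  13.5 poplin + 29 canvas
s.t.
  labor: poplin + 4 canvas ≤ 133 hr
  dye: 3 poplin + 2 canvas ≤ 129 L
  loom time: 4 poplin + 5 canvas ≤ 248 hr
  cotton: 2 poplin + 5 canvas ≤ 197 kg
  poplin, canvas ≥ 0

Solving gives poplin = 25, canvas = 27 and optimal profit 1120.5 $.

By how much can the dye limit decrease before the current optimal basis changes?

62.5

Binding constraints: labor, dye. The basis is B = [[1,4],[3,2]] with det -10.
Per unit decrease in dye, x* moves by d = (-0.4, 0.1).
The basis stays optimal until poplin reaches 0; allowable decrease = 62.5 L.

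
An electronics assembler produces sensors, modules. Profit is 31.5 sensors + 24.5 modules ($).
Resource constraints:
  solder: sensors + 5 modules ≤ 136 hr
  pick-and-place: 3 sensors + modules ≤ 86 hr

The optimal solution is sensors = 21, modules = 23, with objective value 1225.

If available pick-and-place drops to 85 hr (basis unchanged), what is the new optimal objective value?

1215.5

Check each constraint at x*: solder 136/136 (tight); pick-and-place 86/86 (tight).
Dual feasibility on the basic columns requires 1·y_solder + 3·y_pick-and-place = 31.5, 5·y_solder + 1·y_pick-and-place = 24.5.
This yields shadow prices y_solder = 3, y_pick-and-place = 9.5.
Δz = y_pick-and-place·Δb = 9.5 × (-1) = -9.5, so new z* = 1225 − 9.5 = 1215.5.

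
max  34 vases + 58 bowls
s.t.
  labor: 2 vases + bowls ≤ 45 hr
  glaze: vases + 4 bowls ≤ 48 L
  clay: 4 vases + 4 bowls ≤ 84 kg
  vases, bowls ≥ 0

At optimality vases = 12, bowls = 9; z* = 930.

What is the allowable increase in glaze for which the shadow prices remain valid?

Binding constraints: glaze, clay. The basis is B = [[1,4],[4,4]] with det -12.
Per unit increase in glaze, x* moves by d = (-0.3333, 0.3333).
The basis stays optimal until vases reaches 0; allowable increase = 36 L.

36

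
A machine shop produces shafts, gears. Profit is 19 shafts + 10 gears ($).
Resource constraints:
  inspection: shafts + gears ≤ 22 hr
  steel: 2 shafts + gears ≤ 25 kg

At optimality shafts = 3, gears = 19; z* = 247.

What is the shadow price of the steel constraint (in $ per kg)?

At the optimum: inspection uses 22 of 22 (binding); steel uses 25 of 25 (binding).
From A_Bᵀ y = c: 1·y_inspection + 2·y_steel = 19; 1·y_inspection + 1·y_steel = 10.
This yields shadow prices y_inspection = 1, y_steel = 9.
Shadow price of steel = 9.

9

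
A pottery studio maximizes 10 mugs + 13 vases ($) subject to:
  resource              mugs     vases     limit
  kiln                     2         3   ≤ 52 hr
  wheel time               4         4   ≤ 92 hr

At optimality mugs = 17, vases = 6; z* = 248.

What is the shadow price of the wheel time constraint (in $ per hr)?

1

Both kiln and wheel time are binding at x*.
From A_Bᵀ y = c: 2·y_kiln + 4·y_wheel time = 10; 3·y_kiln + 4·y_wheel time = 13.
This yields shadow prices y_kiln = 3, y_wheel time = 1.
Shadow price of wheel time = 1.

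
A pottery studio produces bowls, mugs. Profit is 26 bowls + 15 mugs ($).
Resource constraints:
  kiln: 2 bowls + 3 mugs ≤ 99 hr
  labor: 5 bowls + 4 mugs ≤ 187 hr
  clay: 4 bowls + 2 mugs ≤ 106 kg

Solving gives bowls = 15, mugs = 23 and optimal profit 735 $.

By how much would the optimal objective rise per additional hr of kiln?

Check each constraint at x*: kiln 99/99 (tight); labor 167/187 (slack 20); clay 106/106 (tight).
By complementary slackness, y = 0 for the non-binding constraint.
From A_Bᵀ y = c: 2·y_kiln + 4·y_clay = 26; 3·y_kiln + 2·y_clay = 15.
Solving: y_kiln = 1, y_clay = 6.
Shadow price of kiln = 1.

1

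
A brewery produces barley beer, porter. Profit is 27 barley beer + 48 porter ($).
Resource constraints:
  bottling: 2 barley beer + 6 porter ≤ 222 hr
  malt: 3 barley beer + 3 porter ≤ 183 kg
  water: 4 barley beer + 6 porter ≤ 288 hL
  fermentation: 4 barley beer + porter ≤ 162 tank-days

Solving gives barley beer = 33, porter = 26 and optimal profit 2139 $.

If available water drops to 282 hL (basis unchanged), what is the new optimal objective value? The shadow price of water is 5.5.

Δb = -6, so new z* = 2139 + (5.5)·(-6) = 2139 − 33 = 2106.

2106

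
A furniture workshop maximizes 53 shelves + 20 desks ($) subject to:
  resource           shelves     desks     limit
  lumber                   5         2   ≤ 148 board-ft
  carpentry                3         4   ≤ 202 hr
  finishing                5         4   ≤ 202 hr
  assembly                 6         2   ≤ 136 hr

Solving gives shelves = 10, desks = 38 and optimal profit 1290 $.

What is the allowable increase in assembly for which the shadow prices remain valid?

Binding constraints: finishing, assembly. The basis is B = [[5,4],[6,2]] with det -14.
Per unit increase in assembly, x* moves by d = (0.2857, -0.3571).
The basis stays optimal until lumber becomes binding; allowable increase = 30.8 hr.

30.8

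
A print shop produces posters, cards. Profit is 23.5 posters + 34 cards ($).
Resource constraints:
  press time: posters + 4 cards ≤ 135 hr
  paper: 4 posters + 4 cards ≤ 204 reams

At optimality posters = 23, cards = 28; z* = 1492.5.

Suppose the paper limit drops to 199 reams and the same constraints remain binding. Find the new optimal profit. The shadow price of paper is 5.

Δb = -5, so new z* = 1492.5 + (5)·(-5) = 1492.5 − 25 = 1467.5.

1467.5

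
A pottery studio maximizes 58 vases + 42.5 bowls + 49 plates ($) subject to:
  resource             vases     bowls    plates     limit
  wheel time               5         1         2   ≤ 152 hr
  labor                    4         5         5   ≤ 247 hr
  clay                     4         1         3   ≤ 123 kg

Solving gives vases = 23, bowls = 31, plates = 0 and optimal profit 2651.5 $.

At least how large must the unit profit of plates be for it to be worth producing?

57.5

Binding: labor and clay. Non-binding: wheel time (6 unused).
By complementary slackness, y = 0 for the non-binding constraint.
Dual feasibility on the basic columns requires 4·y_labor + 4·y_clay = 58, 5·y_labor + 1·y_clay = 42.5.
Solving: y_labor = 7, y_clay = 7.5.
plates enters the basis when its profit ≥ yᵀa₃ = 7·5 + 7.5·3 = 57.5.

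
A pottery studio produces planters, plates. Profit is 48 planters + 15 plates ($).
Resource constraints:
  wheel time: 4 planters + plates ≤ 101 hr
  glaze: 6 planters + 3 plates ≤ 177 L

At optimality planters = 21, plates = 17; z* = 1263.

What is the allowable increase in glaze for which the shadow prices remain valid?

Binding constraints: wheel time, glaze. The basis is B = [[4,1],[6,3]] with det 6.
Per unit increase in glaze, x* moves by d = (-0.1667, 0.6667).
The basis stays optimal until planters reaches 0; allowable increase = 126 L.

126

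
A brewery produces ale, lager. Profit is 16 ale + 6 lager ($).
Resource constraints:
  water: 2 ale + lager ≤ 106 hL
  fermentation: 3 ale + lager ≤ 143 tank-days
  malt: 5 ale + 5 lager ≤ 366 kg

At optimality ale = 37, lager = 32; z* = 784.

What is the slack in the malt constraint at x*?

21

malt used = 5·37 + 5·32 = 345; slack = 366 − 345 = 21.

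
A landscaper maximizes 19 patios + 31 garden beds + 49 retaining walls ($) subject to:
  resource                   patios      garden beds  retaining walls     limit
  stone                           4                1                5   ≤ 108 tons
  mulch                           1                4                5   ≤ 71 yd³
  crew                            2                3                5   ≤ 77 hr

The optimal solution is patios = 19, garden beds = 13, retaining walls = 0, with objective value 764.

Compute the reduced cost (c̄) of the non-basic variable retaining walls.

-1

Check each constraint at x*: stone 89/108 (slack 19); mulch 71/71 (tight); crew 77/77 (tight).
Since stone is not tight, its dual is 0.
From A_Bᵀ y = c: 1·y_mulch + 2·y_crew = 19; 4·y_mulch + 3·y_crew = 31.
This yields shadow prices y_mulch = 1, y_crew = 9.
Reduced cost of retaining walls: c₃ − yᵀa₃ = 49 − (1·5 + 9·5) = 49 − 50 = -1.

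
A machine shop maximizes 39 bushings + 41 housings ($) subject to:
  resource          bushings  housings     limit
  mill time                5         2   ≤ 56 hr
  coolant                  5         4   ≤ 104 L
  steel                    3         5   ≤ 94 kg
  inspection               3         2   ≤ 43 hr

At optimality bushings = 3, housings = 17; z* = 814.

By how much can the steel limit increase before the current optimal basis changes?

Binding constraints: steel, inspection. The basis is B = [[3,5],[3,2]] with det -9.
Per unit increase in steel, x* moves by d = (-0.2222, 0.3333).
The basis stays optimal until bushings reaches 0; allowable increase = 13.5 kg.

13.5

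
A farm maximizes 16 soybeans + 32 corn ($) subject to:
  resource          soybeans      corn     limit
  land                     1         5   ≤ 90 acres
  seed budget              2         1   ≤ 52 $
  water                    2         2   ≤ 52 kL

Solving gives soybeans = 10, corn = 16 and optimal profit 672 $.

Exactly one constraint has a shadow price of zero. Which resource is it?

seed budget

land: 90/90 (binding)
seed budget: 36/52 (slack 16)
water: 52/52 (binding)
By complementary slackness, a constraint with positive slack has shadow price 0 → seed budget.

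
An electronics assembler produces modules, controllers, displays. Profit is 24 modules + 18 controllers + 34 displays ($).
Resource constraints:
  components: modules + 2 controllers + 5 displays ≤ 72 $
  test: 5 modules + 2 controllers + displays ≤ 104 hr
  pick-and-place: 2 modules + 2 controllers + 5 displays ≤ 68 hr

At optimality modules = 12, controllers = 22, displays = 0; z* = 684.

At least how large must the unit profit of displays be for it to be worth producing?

37

Check each constraint at x*: components 56/72 (slack 16); test 104/104 (tight); pick-and-place 68/68 (tight).
Slack constraints have shadow price 0 (complementary slackness).
The binding rows give the dual system: 5·y_test + 2·y_pick-and-place = 24 and 2·y_test + 2·y_pick-and-place = 18.
This yields shadow prices y_test = 2, y_pick-and-place = 7.
displays enters the basis when its profit ≥ yᵀa₃ = 2·1 + 7·5 = 37.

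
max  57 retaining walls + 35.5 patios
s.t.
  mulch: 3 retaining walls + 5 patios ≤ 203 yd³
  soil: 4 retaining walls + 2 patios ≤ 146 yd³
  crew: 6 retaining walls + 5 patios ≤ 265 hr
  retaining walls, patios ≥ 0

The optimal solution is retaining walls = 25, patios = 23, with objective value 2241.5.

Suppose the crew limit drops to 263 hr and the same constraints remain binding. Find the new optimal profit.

Check each constraint at x*: mulch 190/203 (slack 13); soil 146/146 (tight); crew 265/265 (tight).
Slack constraints have shadow price 0 (complementary slackness).
The binding rows give the dual system: 4·y_soil + 6·y_crew = 57 and 2·y_soil + 5·y_crew = 35.5.
→ y_soil = 9 and y_crew = 3.5.
Δz = y_crew·Δb = 3.5 × (-2) = -7, so new z* = 2241.5 − 7 = 2234.5.

2234.5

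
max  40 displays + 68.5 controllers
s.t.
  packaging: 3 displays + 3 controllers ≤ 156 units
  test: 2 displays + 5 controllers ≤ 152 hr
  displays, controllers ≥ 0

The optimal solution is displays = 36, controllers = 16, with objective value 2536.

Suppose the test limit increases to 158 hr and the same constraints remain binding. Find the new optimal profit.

2593

Check each constraint at x*: packaging 156/156 (tight); test 152/152 (tight).
From A_Bᵀ y = c: 3·y_packaging + 2·y_test = 40; 3·y_packaging + 5·y_test = 68.5.
This yields shadow prices y_packaging = 7, y_test = 9.5.
Δz = y_test·Δb = 9.5 × (6) = 57, so new z* = 2536 + 57 = 2593.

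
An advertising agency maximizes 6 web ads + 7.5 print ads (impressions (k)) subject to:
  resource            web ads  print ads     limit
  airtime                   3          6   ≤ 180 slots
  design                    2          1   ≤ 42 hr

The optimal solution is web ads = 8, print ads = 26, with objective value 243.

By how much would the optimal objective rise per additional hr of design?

1.5

At the optimum: airtime uses 180 of 180 (binding); design uses 42 of 42 (binding).
Dual feasibility on the basic columns requires 3·y_airtime + 2·y_design = 6, 6·y_airtime + 1·y_design = 7.5.
This yields shadow prices y_airtime = 1, y_design = 1.5.
Shadow price of design = 1.5.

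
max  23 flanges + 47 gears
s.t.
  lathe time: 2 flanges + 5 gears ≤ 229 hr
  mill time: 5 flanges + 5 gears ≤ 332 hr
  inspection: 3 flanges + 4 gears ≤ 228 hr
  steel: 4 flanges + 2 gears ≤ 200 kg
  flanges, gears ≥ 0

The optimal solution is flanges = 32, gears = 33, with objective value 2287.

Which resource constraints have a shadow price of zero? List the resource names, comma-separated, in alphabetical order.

mill time, steel

lathe time: 229/229 (binding)
mill time: 325/332 (slack 7)
inspection: 228/228 (binding)
steel: 194/200 (slack 6)
By complementary slackness, a constraint with positive slack has shadow price 0 → mill time, steel.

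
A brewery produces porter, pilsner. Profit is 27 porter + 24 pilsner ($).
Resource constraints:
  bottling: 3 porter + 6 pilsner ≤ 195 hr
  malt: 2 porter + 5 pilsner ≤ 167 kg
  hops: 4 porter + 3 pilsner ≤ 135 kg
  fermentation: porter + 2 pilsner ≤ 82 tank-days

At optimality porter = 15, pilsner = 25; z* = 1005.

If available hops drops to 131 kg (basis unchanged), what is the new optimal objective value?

Binding: bottling and hops. Non-binding: malt (12 unused), fermentation (17 unused).
By complementary slackness, y = 0 for the non-binding constraints.
Dual feasibility on the basic columns requires 3·y_bottling + 4·y_hops = 27, 6·y_bottling + 3·y_hops = 24.
This yields shadow prices y_bottling = 1, y_hops = 6.
Δz = y_hops·Δb = 6 × (-4) = -24, so new z* = 1005 − 24 = 981.

981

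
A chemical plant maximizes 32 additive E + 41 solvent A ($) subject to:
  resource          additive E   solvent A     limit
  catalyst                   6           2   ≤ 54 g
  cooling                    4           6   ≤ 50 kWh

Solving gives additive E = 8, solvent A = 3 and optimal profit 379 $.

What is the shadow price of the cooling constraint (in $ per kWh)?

6.5

Both catalyst and cooling are binding at x*.
Dual feasibility on the basic columns requires 6·y_catalyst + 4·y_cooling = 32, 2·y_catalyst + 6·y_cooling = 41.
→ y_catalyst = 1 and y_cooling = 6.5.
Shadow price of cooling = 6.5.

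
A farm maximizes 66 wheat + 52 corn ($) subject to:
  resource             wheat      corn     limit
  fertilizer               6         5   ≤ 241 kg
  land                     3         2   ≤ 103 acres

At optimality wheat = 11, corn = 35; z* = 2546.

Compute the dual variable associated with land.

6

Check each constraint at x*: fertilizer 241/241 (tight); land 103/103 (tight).
The binding rows give the dual system: 6·y_fertilizer + 3·y_land = 66 and 5·y_fertilizer + 2·y_land = 52.
→ y_fertilizer = 8 and y_land = 6.
Shadow price of land = 6.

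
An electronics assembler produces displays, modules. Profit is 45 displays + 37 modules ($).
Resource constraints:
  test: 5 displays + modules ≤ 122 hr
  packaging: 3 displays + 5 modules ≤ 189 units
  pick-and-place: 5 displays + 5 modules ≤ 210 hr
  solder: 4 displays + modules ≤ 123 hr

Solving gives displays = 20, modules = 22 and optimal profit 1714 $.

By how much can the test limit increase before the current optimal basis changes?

Binding constraints: test, pick-and-place. The basis is B = [[5,1],[5,5]] with det 20.
Per unit increase in test, x* moves by d = (0.25, -0.25).
The basis stays optimal until solder becomes binding; allowable increase = 28 hr.

28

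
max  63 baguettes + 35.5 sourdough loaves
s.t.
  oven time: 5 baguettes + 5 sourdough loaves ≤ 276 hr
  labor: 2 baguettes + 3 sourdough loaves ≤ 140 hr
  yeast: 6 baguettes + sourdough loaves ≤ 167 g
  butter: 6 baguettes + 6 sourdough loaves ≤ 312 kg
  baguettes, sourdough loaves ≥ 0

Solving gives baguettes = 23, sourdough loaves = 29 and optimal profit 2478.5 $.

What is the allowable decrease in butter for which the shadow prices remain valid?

145

Binding constraints: yeast, butter. The basis is B = [[6,1],[6,6]] with det 30.
Per unit decrease in butter, x* moves by d = (0.0333, -0.2).
The basis stays optimal until sourdough loaves reaches 0; allowable decrease = 145 kg.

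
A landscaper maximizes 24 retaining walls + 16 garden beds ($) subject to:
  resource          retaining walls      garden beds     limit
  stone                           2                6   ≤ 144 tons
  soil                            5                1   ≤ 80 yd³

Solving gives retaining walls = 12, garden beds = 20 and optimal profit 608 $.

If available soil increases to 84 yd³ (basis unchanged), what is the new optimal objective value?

624

Both stone and soil are binding at x*.
Dual feasibility on the basic columns requires 2·y_stone + 5·y_soil = 24, 6·y_stone + 1·y_soil = 16.
This yields shadow prices y_stone = 2, y_soil = 4.
Δz = y_soil·Δb = 4 × (4) = 16, so new z* = 608 + 16 = 624.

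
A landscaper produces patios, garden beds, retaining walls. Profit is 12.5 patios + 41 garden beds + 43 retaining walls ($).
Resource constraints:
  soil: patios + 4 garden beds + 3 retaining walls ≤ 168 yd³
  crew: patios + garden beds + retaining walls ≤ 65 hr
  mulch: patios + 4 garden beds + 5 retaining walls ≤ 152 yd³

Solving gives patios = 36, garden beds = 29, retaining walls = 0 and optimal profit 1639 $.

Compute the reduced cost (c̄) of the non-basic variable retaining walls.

At the optimum: soil uses 152 of 168 (slack = 16); crew uses 65 of 65 (binding); mulch uses 152 of 152 (binding).
Since soil is not tight, its dual is 0.
The binding rows give the dual system: 1·y_crew + 1·y_mulch = 12.5 and 1·y_crew + 4·y_mulch = 41.
→ y_crew = 3 and y_mulch = 9.5.
Reduced cost of retaining walls: c₃ − yᵀa₃ = 43 − (3·1 + 9.5·5) = 43 − 50.5 = -7.5.

-7.5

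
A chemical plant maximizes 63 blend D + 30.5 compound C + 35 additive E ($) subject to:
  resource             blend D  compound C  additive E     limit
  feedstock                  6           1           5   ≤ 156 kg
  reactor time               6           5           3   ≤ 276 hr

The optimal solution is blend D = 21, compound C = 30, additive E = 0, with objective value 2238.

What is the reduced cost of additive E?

Both feedstock and reactor time are binding at x*.
Dual feasibility on the basic columns requires 6·y_feedstock + 6·y_reactor time = 63, 1·y_feedstock + 5·y_reactor time = 30.5.
→ y_feedstock = 5.5 and y_reactor time = 5.
Reduced cost of additive E: c₃ − yᵀa₃ = 35 − (5.5·5 + 5·3) = 35 − 42.5 = -7.5.

-7.5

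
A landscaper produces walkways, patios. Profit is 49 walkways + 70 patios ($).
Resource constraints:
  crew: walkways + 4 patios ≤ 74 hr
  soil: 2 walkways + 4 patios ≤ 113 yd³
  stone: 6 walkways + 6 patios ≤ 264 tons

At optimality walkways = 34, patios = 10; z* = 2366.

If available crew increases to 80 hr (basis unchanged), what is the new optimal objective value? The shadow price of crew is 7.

Δb = 6, so new z* = 2366 + (7)·(6) = 2366 + 42 = 2408.

2408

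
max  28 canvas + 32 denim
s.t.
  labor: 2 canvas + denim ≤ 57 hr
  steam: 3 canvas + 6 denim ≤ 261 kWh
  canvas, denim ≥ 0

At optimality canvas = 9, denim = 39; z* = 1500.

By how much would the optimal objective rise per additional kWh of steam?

4

Both labor and steam are binding at x*.
From A_Bᵀ y = c: 2·y_labor + 3·y_steam = 28; 1·y_labor + 6·y_steam = 32.
This yields shadow prices y_labor = 8, y_steam = 4.
Shadow price of steam = 4.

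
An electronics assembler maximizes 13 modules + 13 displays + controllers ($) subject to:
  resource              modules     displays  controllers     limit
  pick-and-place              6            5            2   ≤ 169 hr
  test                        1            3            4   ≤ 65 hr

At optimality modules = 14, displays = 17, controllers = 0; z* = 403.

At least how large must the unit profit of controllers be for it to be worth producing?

8

Check each constraint at x*: pick-and-place 169/169 (tight); test 65/65 (tight).
Dual feasibility on the basic columns requires 6·y_pick-and-place + 1·y_test = 13, 5·y_pick-and-place + 3·y_test = 13.
This yields shadow prices y_pick-and-place = 2, y_test = 1.
controllers enters the basis when its profit ≥ yᵀa₃ = 2·2 + 1·4 = 8.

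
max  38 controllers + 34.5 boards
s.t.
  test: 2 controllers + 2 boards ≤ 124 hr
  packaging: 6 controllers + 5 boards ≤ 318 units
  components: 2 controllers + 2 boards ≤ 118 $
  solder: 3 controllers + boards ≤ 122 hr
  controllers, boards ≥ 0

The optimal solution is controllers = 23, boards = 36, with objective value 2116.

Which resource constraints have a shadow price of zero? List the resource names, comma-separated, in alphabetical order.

solder, test

test: 118/124 (slack 6)
packaging: 318/318 (binding)
components: 118/118 (binding)
solder: 105/122 (slack 17)
By complementary slackness, a constraint with positive slack has shadow price 0 → solder, test.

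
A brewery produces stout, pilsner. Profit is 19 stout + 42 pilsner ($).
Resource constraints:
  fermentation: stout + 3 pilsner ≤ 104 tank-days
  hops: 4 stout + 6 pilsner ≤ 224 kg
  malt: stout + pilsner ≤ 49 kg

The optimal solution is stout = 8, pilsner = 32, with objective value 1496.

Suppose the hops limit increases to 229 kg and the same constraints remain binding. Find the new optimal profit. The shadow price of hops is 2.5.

Δb = 5, so new z* = 1496 + (2.5)·(5) = 1496 + 12.5 = 1508.5.

1508.5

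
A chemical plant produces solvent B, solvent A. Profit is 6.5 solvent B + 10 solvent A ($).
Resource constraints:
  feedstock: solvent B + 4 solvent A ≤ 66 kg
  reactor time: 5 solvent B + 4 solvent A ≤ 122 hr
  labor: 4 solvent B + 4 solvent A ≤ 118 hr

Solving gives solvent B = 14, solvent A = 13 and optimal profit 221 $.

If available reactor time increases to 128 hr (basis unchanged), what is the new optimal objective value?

227

At the optimum: feedstock uses 66 of 66 (binding); reactor time uses 122 of 122 (binding); labor uses 108 of 118 (slack = 10).
By complementary slackness, y = 0 for the non-binding constraint.
The binding rows give the dual system: 1·y_feedstock + 5·y_reactor time = 6.5 and 4·y_feedstock + 4·y_reactor time = 10.
→ y_feedstock = 1.5 and y_reactor time = 1.
Δz = y_reactor time·Δb = 1 × (6) = 6, so new z* = 221 + 6 = 227.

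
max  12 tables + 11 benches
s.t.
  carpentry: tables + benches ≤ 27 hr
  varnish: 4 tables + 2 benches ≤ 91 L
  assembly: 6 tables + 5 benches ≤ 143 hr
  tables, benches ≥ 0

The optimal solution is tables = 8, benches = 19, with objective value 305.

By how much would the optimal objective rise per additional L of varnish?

0

Binding: carpentry and assembly. Non-binding: varnish (21 unused).
Slack constraints have shadow price 0 (complementary slackness).
Dual feasibility on the basic columns requires 1·y_carpentry + 6·y_assembly = 12, 1·y_carpentry + 5·y_assembly = 11.
Solving: y_carpentry = 6, y_assembly = 1.
Shadow price of varnish = 0.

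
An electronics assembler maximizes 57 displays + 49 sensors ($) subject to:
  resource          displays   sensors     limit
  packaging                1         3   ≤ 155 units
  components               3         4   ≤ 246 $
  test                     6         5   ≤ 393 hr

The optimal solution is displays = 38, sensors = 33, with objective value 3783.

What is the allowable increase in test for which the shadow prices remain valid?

99

Binding constraints: components, test. The basis is B = [[3,4],[6,5]] with det -9.
Per unit increase in test, x* moves by d = (0.4444, -0.3333).
The basis stays optimal until sensors reaches 0; allowable increase = 99 hr.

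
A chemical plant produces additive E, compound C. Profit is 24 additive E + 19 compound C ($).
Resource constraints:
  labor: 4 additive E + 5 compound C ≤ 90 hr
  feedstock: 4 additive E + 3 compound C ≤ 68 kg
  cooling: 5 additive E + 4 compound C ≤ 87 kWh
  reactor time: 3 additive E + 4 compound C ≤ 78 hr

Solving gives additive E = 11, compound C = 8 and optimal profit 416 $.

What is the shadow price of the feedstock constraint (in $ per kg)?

Binding: feedstock and cooling. Non-binding: labor (6 unused), reactor time (13 unused).
Slack constraints have shadow price 0 (complementary slackness).
Dual feasibility on the basic columns requires 4·y_feedstock + 5·y_cooling = 24, 3·y_feedstock + 4·y_cooling = 19.
Solving: y_feedstock = 1, y_cooling = 4.
Shadow price of feedstock = 1.

1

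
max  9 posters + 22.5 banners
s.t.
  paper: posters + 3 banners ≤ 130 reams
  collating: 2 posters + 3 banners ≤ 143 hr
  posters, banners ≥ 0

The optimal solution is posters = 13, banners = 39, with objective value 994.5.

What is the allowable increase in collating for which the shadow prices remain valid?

Binding constraints: paper, collating. The basis is B = [[1,3],[2,3]] with det -3.
Per unit increase in collating, x* moves by d = (1, -0.3333).
The basis stays optimal until banners reaches 0; allowable increase = 117 hr.

117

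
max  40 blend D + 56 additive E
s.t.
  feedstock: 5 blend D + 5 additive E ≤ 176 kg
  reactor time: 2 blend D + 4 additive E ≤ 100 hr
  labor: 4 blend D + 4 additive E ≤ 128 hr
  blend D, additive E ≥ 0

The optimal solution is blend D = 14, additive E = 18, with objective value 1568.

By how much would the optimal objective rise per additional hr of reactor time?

8

Binding: reactor time and labor. Non-binding: feedstock (16 unused).
Since feedstock is not tight, its dual is 0.
Dual feasibility on the basic columns requires 2·y_reactor time + 4·y_labor = 40, 4·y_reactor time + 4·y_labor = 56.
→ y_reactor time = 8 and y_labor = 6.
Shadow price of reactor time = 8.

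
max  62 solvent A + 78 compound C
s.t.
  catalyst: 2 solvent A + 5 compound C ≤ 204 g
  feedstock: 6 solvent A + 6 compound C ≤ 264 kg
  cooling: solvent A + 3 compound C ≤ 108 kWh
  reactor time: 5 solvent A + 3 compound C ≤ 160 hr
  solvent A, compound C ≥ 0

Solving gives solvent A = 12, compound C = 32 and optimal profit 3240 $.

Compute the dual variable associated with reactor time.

At the optimum: catalyst uses 184 of 204 (slack = 20); feedstock uses 264 of 264 (binding); cooling uses 108 of 108 (binding); reactor time uses 156 of 160 (slack = 4).
Slack constraints have shadow price 0 (complementary slackness).
Dual feasibility on the basic columns requires 6·y_feedstock + 1·y_cooling = 62, 6·y_feedstock + 3·y_cooling = 78.
Solving: y_feedstock = 9, y_cooling = 8.
Shadow price of reactor time = 0.

0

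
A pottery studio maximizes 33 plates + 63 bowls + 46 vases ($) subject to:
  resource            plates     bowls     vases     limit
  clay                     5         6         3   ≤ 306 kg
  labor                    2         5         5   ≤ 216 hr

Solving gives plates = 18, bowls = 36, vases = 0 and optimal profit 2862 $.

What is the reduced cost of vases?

-8

Check each constraint at x*: clay 306/306 (tight); labor 216/216 (tight).
Dual feasibility on the basic columns requires 5·y_clay + 2·y_labor = 33, 6·y_clay + 5·y_labor = 63.
→ y_clay = 3 and y_labor = 9.
Reduced cost of vases: c₃ − yᵀa₃ = 46 − (3·3 + 9·5) = 46 − 54 = -8.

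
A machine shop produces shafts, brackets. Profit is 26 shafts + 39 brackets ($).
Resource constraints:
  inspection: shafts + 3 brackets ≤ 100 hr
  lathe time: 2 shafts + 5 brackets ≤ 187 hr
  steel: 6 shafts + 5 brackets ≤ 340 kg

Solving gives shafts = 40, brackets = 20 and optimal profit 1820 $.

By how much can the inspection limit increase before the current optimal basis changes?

Binding constraints: inspection, steel. The basis is B = [[1,3],[6,5]] with det -13.
Per unit increase in inspection, x* moves by d = (-0.3846, 0.4615).
The basis stays optimal until lathe time becomes binding; allowable increase = 4.55 hr.

4.55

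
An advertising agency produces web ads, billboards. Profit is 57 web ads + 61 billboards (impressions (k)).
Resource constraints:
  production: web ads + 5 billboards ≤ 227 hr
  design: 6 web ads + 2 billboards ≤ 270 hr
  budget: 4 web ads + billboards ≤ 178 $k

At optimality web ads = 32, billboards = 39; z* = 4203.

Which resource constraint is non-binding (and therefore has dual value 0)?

production: 227/227 (binding)
design: 270/270 (binding)
budget: 167/178 (slack 11)
By complementary slackness, a constraint with positive slack has shadow price 0 → budget.

budget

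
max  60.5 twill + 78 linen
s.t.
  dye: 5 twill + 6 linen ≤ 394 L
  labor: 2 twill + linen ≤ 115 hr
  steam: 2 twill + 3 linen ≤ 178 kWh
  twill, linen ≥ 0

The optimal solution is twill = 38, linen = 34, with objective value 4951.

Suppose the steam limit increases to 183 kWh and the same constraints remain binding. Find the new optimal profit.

4996

Check each constraint at x*: dye 394/394 (tight); labor 110/115 (slack 5); steam 178/178 (tight).
Since labor is not tight, its dual is 0.
The binding rows give the dual system: 5·y_dye + 2·y_steam = 60.5 and 6·y_dye + 3·y_steam = 78.
Solving: y_dye = 8.5, y_steam = 9.
Δz = y_steam·Δb = 9 × (5) = 45, so new z* = 4951 + 45 = 4996.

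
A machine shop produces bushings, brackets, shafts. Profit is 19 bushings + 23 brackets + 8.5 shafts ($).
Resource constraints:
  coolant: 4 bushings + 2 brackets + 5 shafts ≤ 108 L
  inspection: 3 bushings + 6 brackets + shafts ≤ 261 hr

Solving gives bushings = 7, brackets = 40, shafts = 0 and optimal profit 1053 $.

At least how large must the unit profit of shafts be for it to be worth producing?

At the optimum: coolant uses 108 of 108 (binding); inspection uses 261 of 261 (binding).
Dual feasibility on the basic columns requires 4·y_coolant + 3·y_inspection = 19, 2·y_coolant + 6·y_inspection = 23.
→ y_coolant = 2.5 and y_inspection = 3.
shafts enters the basis when its profit ≥ yᵀa₃ = 2.5·5 + 3·1 = 15.5.

15.5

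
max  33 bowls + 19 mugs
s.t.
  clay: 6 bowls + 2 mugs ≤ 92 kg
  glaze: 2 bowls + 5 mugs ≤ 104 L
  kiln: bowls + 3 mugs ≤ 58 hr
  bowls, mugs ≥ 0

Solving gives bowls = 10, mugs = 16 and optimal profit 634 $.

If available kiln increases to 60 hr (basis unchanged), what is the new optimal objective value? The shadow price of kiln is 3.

640

Δb = 2, so new z* = 634 + (3)·(2) = 634 + 6 = 640.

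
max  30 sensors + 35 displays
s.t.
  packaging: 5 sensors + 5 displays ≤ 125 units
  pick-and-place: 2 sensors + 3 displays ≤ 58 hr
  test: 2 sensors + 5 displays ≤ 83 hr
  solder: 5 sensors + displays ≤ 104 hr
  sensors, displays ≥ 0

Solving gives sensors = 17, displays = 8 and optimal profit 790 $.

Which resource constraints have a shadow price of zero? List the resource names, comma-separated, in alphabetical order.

packaging: 125/125 (binding)
pick-and-place: 58/58 (binding)
test: 74/83 (slack 9)
solder: 93/104 (slack 11)
By complementary slackness, a constraint with positive slack has shadow price 0 → solder, test.

solder, test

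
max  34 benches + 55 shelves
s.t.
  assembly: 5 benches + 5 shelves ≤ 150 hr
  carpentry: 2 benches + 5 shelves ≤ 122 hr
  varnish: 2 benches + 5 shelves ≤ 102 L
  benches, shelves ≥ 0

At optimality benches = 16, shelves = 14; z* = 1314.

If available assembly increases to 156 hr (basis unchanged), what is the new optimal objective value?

1338

At the optimum: assembly uses 150 of 150 (binding); carpentry uses 102 of 122 (slack = 20); varnish uses 102 of 102 (binding).
By complementary slackness, y = 0 for the non-binding constraint.
From A_Bᵀ y = c: 5·y_assembly + 2·y_varnish = 34; 5·y_assembly + 5·y_varnish = 55.
This yields shadow prices y_assembly = 4, y_varnish = 7.
Δz = y_assembly·Δb = 4 × (6) = 24, so new z* = 1314 + 24 = 1338.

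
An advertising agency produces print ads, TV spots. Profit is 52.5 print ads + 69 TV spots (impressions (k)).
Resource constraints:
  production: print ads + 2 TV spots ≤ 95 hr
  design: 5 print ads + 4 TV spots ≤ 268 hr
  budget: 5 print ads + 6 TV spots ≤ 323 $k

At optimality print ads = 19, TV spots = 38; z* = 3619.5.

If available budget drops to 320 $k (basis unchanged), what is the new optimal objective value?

3592.5

Check each constraint at x*: production 95/95 (tight); design 247/268 (slack 21); budget 323/323 (tight).
Since design is not tight, its dual is 0.
Dual feasibility on the basic columns requires 1·y_production + 5·y_budget = 52.5, 2·y_production + 6·y_budget = 69.
Solving: y_production = 7.5, y_budget = 9.
Δz = y_budget·Δb = 9 × (-3) = -27, so new z* = 3619.5 − 27 = 3592.5.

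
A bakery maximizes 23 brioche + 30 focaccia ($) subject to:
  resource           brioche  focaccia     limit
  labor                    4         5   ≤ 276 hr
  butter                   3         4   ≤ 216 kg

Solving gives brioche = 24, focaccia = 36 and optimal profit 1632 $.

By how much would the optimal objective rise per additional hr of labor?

2

Check each constraint at x*: labor 276/276 (tight); butter 216/216 (tight).
The binding rows give the dual system: 4·y_labor + 3·y_butter = 23 and 5·y_labor + 4·y_butter = 30.
Solving: y_labor = 2, y_butter = 5.
Shadow price of labor = 2.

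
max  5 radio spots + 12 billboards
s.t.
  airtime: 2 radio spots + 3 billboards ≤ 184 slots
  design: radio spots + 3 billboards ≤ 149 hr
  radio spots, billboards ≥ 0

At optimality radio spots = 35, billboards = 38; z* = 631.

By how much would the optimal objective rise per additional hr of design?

Check each constraint at x*: airtime 184/184 (tight); design 149/149 (tight).
From A_Bᵀ y = c: 2·y_airtime + 1·y_design = 5; 3·y_airtime + 3·y_design = 12.
Solving: y_airtime = 1, y_design = 3.
Shadow price of design = 3.

3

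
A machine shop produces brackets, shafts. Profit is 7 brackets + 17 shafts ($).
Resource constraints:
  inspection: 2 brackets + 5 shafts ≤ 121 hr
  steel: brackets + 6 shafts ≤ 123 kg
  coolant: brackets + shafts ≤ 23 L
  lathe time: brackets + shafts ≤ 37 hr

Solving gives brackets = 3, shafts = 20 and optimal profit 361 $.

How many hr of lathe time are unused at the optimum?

14

lathe time used = 1·3 + 1·20 = 23; slack = 37 − 23 = 14.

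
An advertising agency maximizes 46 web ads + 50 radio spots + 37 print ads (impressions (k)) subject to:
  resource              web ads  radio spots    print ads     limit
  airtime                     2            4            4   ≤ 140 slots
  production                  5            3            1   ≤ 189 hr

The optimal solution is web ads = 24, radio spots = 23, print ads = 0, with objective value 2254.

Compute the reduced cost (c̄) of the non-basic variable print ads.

-1

At the optimum: airtime uses 140 of 140 (binding); production uses 189 of 189 (binding).
The binding rows give the dual system: 2·y_airtime + 5·y_production = 46 and 4·y_airtime + 3·y_production = 50.
This yields shadow prices y_airtime = 8, y_production = 6.
Reduced cost of print ads: c₃ − yᵀa₃ = 37 − (8·4 + 6·1) = 37 − 38 = -1.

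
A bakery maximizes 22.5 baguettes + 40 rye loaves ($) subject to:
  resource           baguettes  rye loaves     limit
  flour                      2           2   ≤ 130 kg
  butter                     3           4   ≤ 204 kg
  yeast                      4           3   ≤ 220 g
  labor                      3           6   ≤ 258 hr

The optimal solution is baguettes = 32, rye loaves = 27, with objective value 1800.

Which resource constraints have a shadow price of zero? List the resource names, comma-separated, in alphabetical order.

flour: 118/130 (slack 12)
butter: 204/204 (binding)
yeast: 209/220 (slack 11)
labor: 258/258 (binding)
By complementary slackness, a constraint with positive slack has shadow price 0 → flour, yeast.

flour, yeast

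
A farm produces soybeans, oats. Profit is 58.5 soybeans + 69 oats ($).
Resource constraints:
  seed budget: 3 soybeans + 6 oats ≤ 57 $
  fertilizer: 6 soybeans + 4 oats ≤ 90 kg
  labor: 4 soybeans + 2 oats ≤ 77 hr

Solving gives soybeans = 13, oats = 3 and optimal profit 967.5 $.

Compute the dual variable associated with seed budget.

7.5

Binding: seed budget and fertilizer. Non-binding: labor (19 unused).
By complementary slackness, y = 0 for the non-binding constraint.
The binding rows give the dual system: 3·y_seed budget + 6·y_fertilizer = 58.5 and 6·y_seed budget + 4·y_fertilizer = 69.
Solving: y_seed budget = 7.5, y_fertilizer = 6.
Shadow price of seed budget = 7.5.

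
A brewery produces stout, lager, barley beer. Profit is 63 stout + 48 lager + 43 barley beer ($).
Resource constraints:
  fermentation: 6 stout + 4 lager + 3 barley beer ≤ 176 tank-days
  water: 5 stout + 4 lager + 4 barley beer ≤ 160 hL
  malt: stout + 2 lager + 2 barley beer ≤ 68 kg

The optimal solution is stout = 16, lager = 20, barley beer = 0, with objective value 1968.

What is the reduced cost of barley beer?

Binding: fermentation and water. Non-binding: malt (12 unused).
Slack constraints have shadow price 0 (complementary slackness).
Dual feasibility on the basic columns requires 6·y_fermentation + 5·y_water = 63, 4·y_fermentation + 4·y_water = 48.
→ y_fermentation = 3 and y_water = 9.
Reduced cost of barley beer: c₃ − yᵀa₃ = 43 − (3·3 + 9·4) = 43 − 45 = -2.

-2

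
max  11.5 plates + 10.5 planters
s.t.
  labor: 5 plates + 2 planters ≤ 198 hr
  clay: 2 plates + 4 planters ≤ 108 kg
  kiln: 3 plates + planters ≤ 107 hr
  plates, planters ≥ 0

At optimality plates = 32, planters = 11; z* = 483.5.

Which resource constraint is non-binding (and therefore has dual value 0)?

labor

labor: 182/198 (slack 16)
clay: 108/108 (binding)
kiln: 107/107 (binding)
By complementary slackness, a constraint with positive slack has shadow price 0 → labor.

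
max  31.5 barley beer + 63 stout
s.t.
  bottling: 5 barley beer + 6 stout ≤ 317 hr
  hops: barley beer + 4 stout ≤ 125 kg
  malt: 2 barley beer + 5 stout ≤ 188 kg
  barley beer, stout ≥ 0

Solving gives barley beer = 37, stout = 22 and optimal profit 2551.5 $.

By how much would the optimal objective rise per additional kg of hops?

At the optimum: bottling uses 317 of 317 (binding); hops uses 125 of 125 (binding); malt uses 184 of 188 (slack = 4).
By complementary slackness, y = 0 for the non-binding constraint.
The binding rows give the dual system: 5·y_bottling + 1·y_hops = 31.5 and 6·y_bottling + 4·y_hops = 63.
Solving: y_bottling = 4.5, y_hops = 9.
Shadow price of hops = 9.

9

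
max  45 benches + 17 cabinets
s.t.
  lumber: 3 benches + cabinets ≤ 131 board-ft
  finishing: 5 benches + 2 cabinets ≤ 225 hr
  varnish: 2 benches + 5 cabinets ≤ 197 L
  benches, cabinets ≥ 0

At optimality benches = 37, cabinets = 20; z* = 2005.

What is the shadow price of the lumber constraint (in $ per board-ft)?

5

Binding: lumber and finishing. Non-binding: varnish (23 unused).
By complementary slackness, y = 0 for the non-binding constraint.
Dual feasibility on the basic columns requires 3·y_lumber + 5·y_finishing = 45, 1·y_lumber + 2·y_finishing = 17.
This yields shadow prices y_lumber = 5, y_finishing = 6.
Shadow price of lumber = 5.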